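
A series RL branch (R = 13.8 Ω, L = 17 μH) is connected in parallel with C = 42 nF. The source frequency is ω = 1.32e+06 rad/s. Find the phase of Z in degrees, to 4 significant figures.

X_L = ωL = 22.44 Ω
X_C = 1/(ωC) = 18.04 Ω
Branch 1 (R+jX_L): Z₁ = 13.80 + j22.44 Ω, |Z₁| = 26.34 Ω
Branch 2 (−jX_C): Z₂ = −j18.04 Ω
Parallel: Z = Z₁Z₂/(Z₁+Z₂), |Z| = 32.80 Ω, ∠Z = -49.28°

-49.28°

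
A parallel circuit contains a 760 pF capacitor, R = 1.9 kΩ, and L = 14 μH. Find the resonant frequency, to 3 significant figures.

1.54 MHz

ω₀ = 1/√(LC) = 1/√(1.4e-05 × 7.6e-10) = 9.695e+06 rad/s
f₀ = ω₀/(2π) = 1.54 MHz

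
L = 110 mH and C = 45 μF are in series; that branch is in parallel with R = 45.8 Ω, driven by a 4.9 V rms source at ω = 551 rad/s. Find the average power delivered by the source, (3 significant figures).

524 mW

X_L = ωL = 60.6 Ω
X_C = 1/(ωC) = 40.3 Ω
Branch 1: Z₁ = R = 45.8 Ω
Branch 2 (series LC): Z₂ = j(X_L − X_C) = j20.3 Ω
Parallel: Z = Z₁Z₂/(Z₁+Z₂), |Z| = 18.5 Ω, ∠Z = 66.1°
I = V/|Z| = 264 mA
P = VI cos φ = 4.9 × 0.264 × cos(66.1°) = 524 mW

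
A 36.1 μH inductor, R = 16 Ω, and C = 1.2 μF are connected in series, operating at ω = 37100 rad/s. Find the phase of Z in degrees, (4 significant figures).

X_L = ωL = 1.339 Ω
X_C = 1/(ωC) = 22.46 Ω
Net reactance X = X_L − X_C = -21.12 Ω
Z = 16.00 − j21.12 Ω
|Z| = √(16.00² + 21.12²) = 26.50 Ω
∠Z = arctan(-21.12/16.00) = -52.86°

-52.86°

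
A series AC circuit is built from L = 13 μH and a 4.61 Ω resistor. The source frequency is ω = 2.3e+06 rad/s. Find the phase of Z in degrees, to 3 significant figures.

X_L = ωL = 29.9 Ω
Z = 4.61 + j29.9 Ω
|Z| = √(4.61² + 29.9²) = 30.3 Ω
∠Z = arctan(29.9/4.61) = 81.2°

81.2°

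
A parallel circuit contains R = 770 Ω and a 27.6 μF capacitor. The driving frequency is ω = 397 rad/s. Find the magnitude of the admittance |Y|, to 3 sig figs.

11.0 mS

X_C = 1/(ωC) = 91.3 Ω
Parallel: admittances add. Y = 1/R + jωC
Y = (0.00130 + j0.0110) S
|Y| = 0.0110 S → |Z| = 1/|Y| = 90.6 Ω, ∠Z = −∠Y = -83.2°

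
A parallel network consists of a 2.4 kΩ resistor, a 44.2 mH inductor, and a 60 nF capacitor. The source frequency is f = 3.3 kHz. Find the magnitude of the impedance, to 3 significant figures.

ω = 2πf = 20730 rad/s
X_L = ωL = 916 Ω
X_C = 1/(ωC) = 804 Ω
Parallel: admittances add. Y = 1/R + 1/(jωL) + jωC
Y = (0.000417 + j0.000153) S
|Y| = 0.000444 S → |Z| = 1/|Y| = 2250 Ω, ∠Z = −∠Y = -20.2°

2250 Ω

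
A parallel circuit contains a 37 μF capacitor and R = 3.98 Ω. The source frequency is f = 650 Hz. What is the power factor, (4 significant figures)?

0.8570

ω = 2πf = 4084 rad/s
X_C = 1/(ωC) = 6.618 Ω
Parallel: admittances add. Y = 1/R + jωC
Y = (0.2513 + j0.1511) S
|Y| = 0.2932 S → |Z| = 1/|Y| = 3.411 Ω, ∠Z = −∠Y = -31.02°
cos φ = cos(-31.02°) = 0.8570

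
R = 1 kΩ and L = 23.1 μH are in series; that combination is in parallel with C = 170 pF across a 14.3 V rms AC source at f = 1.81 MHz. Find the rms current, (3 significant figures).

ω = 2πf = 1.137e+07 rad/s
X_L = ωL = 263 Ω
X_C = 1/(ωC) = 517 Ω
Branch 1 (R+jX_L): Z₁ = 1000 + j263 Ω, |Z₁| = 1030 Ω
Branch 2 (−jX_C): Z₂ = −j517 Ω
Parallel: Z = Z₁Z₂/(Z₁+Z₂), |Z| = 518 Ω, ∠Z = -61.0°
I = V/|Z| = 14.3/518 = 27.6 mA

27.6 mA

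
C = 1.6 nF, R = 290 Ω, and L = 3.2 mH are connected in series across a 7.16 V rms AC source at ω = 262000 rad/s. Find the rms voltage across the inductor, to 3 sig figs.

X_L = ωL = 838 Ω
X_C = 1/(ωC) = 2390 Ω
Net reactance X = X_L − X_C = -1550 Ω
Z = 290 − j1550 Ω
|Z| = √(290² + 1550²) = 1570 Ω
I = V/|Z| = 4.55 mA
V_L = I·|Z_L| = 0.00455 × 838 = 3.81 V

3.81 V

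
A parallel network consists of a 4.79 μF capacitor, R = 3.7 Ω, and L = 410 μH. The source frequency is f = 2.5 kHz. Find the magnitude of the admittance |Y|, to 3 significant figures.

282 mS

ω = 2πf = 15710 rad/s
X_L = ωL = 6.44 Ω
X_C = 1/(ωC) = 13.3 Ω
Parallel: admittances add. Y = 1/R + 1/(jωL) + jωC
Y = (0.270 − j0.0800) S
|Y| = 0.282 S → |Z| = 1/|Y| = 3.55 Ω, ∠Z = −∠Y = 16.5°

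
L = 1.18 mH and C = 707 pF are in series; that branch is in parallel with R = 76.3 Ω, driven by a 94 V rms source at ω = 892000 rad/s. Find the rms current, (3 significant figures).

1.24 A

X_L = ωL = 1050 Ω
X_C = 1/(ωC) = 1590 Ω
Branch 1: Z₁ = R = 76.3 Ω
Branch 2 (series LC): Z₂ = j(X_L − X_C) = −j533 Ω
Parallel: Z = Z₁Z₂/(Z₁+Z₂), |Z| = 75.5 Ω, ∠Z = -8.14°
I = V/|Z| = 94/75.5 = 1.24 A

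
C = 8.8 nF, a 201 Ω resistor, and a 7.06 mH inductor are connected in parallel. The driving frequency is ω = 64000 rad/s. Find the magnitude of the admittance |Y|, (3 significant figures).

X_L = ωL = 452 Ω
X_C = 1/(ωC) = 1780 Ω
Parallel: admittances add. Y = 1/R + 1/(jωL) + jωC
Y = (0.00498 − j0.00165) S
|Y| = 0.00524 S → |Z| = 1/|Y| = 191 Ω, ∠Z = −∠Y = 18.3°

5.24 mS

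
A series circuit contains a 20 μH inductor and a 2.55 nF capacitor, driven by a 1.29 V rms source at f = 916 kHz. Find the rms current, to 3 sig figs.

27.5 mA

ω = 2πf = 5.755e+06 rad/s
X_L = ωL = 115 Ω
X_C = 1/(ωC) = 68.1 Ω
Net reactance X = X_L − X_C = 47.0 Ω
Z = j47.0 Ω
|Z| = √(0² + 47.0²) = 47.0 Ω
I = V/|Z| = 1.29/47.0 = 27.5 mA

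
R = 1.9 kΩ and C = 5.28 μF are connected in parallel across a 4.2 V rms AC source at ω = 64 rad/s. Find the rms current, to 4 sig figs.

2.627 mA

X_C = 1/(ωC) = 2959 Ω
Parallel: admittances add. Y = 1/R + jωC
Y = (0.0005263 + j0.0003379) S
|Y| = 0.0006255 S → |Z| = 1/|Y| = 1599 Ω, ∠Z = −∠Y = -32.70°
I = V/|Z| = 4.2/1599 = 2.627 mA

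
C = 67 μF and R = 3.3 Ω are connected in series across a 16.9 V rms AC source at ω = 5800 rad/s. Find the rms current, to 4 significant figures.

X_C = 1/(ωC) = 2.573 Ω
Z = 3.300 − j2.573 Ω
|Z| = √(3.300² + 2.573²) = 4.185 Ω
I = V/|Z| = 16.9/4.185 = 4.038 A

4.038 A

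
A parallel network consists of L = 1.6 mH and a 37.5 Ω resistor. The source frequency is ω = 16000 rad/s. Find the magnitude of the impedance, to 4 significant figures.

X_L = ωL = 25.60 Ω
Parallel: admittances add. Y = 1/R + 1/(jωL)
Y = (0.02667 − j0.03906) S
|Y| = 0.04730 S → |Z| = 1/|Y| = 21.14 Ω, ∠Z = −∠Y = 55.68°

21.14 Ω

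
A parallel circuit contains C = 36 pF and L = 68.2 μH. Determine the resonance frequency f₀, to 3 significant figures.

3.21 MHz

ω₀ = 1/√(LC) = 1/√(6.82e-05 × 3.6e-11) = 2.018e+07 rad/s
f₀ = ω₀/(2π) = 3.21 MHz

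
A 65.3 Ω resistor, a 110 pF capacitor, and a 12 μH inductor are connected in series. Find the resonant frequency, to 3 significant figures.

4.38 MHz

ω₀ = 1/√(LC) = 1/√(1.2e-05 × 1.1e-10) = 2.752e+07 rad/s
f₀ = ω₀/(2π) = 4.38 MHz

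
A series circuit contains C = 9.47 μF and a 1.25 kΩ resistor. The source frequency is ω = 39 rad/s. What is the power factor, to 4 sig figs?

X_C = 1/(ωC) = 2708 Ω
Z = 1250 − j2708 Ω
|Z| = √(1250² + 2708²) = 2982 Ω
∠Z = arctan(-2708/1250) = -65.22°
cos φ = cos(-65.22°) = 0.4192

0.4192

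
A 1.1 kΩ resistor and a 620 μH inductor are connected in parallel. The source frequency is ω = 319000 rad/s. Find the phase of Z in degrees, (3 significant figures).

X_L = ωL = 198 Ω
Parallel: admittances add. Y = 1/R + 1/(jωL)
Y = (0.000909 − j0.00506) S
|Y| = 0.00514 S → |Z| = 1/|Y| = 195 Ω, ∠Z = −∠Y = 79.8°

79.8°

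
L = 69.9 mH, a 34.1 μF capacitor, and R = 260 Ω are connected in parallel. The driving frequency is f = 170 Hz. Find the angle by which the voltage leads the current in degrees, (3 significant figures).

-80.5°

ω = 2πf = 1068 rad/s
X_L = ωL = 74.7 Ω
X_C = 1/(ωC) = 27.5 Ω
Parallel: admittances add. Y = 1/R + 1/(jωL) + jωC
Y = (0.00385 + j0.0230) S
|Y| = 0.0233 S → |Z| = 1/|Y| = 42.8 Ω, ∠Z = −∠Y = -80.5°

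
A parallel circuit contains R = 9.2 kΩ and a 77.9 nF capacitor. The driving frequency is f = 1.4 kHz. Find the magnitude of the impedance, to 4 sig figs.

ω = 2πf = 8796 rad/s
X_C = 1/(ωC) = 1459 Ω
Parallel: admittances add. Y = 1/R + jωC
Y = (0.0001087 + j0.0006852) S
|Y| = 0.0006938 S → |Z| = 1/|Y| = 1441 Ω, ∠Z = −∠Y = -80.99°

1441 Ω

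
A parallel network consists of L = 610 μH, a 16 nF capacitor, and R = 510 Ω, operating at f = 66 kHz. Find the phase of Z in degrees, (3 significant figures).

ω = 2πf = 414700 rad/s
X_L = ωL = 253 Ω
X_C = 1/(ωC) = 151 Ω
Parallel: admittances add. Y = 1/R + 1/(jωL) + jωC
Y = (0.00196 + j0.00268) S
|Y| = 0.00332 S → |Z| = 1/|Y| = 301 Ω, ∠Z = −∠Y = -53.8°

-53.8°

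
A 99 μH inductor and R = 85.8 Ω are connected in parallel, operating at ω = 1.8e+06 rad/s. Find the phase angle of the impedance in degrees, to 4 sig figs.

X_L = ωL = 178.2 Ω
Parallel: admittances add. Y = 1/R + 1/(jωL)
Y = (0.01166 − j0.005612) S
|Y| = 0.01294 S → |Z| = 1/|Y| = 77.31 Ω, ∠Z = −∠Y = 25.71°

25.71°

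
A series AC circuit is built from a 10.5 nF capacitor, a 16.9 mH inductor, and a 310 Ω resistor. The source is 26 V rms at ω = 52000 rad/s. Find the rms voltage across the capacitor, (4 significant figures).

X_L = ωL = 878.8 Ω
X_C = 1/(ωC) = 1832 Ω
Net reactance X = X_L − X_C = -952.7 Ω
Z = 310.0 − j952.7 Ω
|Z| = √(310.0² + 952.7²) = 1002 Ω
I = V/|Z| = 25.95 mA
V_C = I·|Z_C| = 0.02595 × 1832 = 47.53 V

47.53 V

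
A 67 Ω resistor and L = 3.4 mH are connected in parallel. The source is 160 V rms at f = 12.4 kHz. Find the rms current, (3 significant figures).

2.46 A

ω = 2πf = 77910 rad/s
X_L = ωL = 265 Ω
Parallel: admittances add. Y = 1/R + 1/(jωL)
Y = (0.0149 − j0.00378) S
|Y| = 0.0154 S → |Z| = 1/|Y| = 65.0 Ω, ∠Z = −∠Y = 14.2°
I = V/|Z| = 160/65.0 = 2.46 A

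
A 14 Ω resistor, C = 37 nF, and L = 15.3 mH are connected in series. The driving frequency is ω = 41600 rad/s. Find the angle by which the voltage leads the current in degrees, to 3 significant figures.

X_L = ωL = 636 Ω
X_C = 1/(ωC) = 650 Ω
Net reactance X = X_L − X_C = -13.2 Ω
Z = 14.0 − j13.2 Ω
|Z| = √(14.0² + 13.2²) = 19.2 Ω
∠Z = arctan(-13.2/14.0) = -43.3°

-43.3°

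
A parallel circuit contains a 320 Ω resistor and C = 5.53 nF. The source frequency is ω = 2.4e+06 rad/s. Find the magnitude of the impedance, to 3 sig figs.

X_C = 1/(ωC) = 75.3 Ω
Parallel: admittances add. Y = 1/R + jωC
Y = (0.00313 + j0.0133) S
|Y| = 0.0136 S → |Z| = 1/|Y| = 73.3 Ω, ∠Z = −∠Y = -76.8°

73.3 Ω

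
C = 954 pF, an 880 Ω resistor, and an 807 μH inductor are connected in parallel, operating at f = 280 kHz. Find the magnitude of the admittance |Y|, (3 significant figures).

1.50 mS

ω = 2πf = 1.759e+06 rad/s
X_L = ωL = 1420 Ω
X_C = 1/(ωC) = 596 Ω
Parallel: admittances add. Y = 1/R + 1/(jωL) + jωC
Y = (0.00114 + j0.000974) S
|Y| = 0.00150 S → |Z| = 1/|Y| = 668 Ω, ∠Z = −∠Y = -40.6°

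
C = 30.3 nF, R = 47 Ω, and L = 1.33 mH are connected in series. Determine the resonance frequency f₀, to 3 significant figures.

ω₀ = 1/√(LC) = 1/√(0.00133 × 3.03e-08) = 157500 rad/s
f₀ = ω₀/(2π) = 25.1 kHz

25.1 kHz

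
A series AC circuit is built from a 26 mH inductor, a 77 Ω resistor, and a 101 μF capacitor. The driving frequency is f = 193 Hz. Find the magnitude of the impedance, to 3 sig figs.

80.5 Ω

ω = 2πf = 1213 rad/s
X_L = ωL = 31.5 Ω
X_C = 1/(ωC) = 8.16 Ω
Net reactance X = X_L − X_C = 23.4 Ω
Z = 77.0 + j23.4 Ω
|Z| = √(77.0² + 23.4²) = 80.5 Ω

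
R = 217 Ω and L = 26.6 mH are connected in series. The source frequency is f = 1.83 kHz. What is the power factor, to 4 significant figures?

ω = 2πf = 11500 rad/s
X_L = ωL = 305.9 Ω
Z = 217.0 + j305.9 Ω
|Z| = √(217.0² + 305.9²) = 375.0 Ω
∠Z = arctan(305.9/217.0) = 54.64°
cos φ = cos(54.64°) = 0.5786

0.5786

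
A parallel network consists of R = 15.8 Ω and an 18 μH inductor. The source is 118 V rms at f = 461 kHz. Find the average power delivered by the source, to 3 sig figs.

881 W

ω = 2πf = 2.897e+06 rad/s
X_L = ωL = 52.1 Ω
Parallel: admittances add. Y = 1/R + 1/(jωL)
Y = (0.0633 − j0.0192) S
|Y| = 0.0661 S → |Z| = 1/|Y| = 15.1 Ω, ∠Z = −∠Y = 16.9°
I = V/|Z| = 7.80 A
P = VI cos φ = 118 × 7.80 × cos(16.9°) = 881 W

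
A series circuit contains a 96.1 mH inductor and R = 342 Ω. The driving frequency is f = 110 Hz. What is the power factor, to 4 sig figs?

0.9817

ω = 2πf = 691.2 rad/s
X_L = ωL = 66.42 Ω
Z = 342.0 + j66.42 Ω
|Z| = √(342.0² + 66.42²) = 348.4 Ω
∠Z = arctan(66.42/342.0) = 10.99°
cos φ = cos(10.99°) = 0.9817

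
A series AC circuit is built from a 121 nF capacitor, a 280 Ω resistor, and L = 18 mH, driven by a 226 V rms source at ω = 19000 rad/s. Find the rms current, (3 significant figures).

766 mA

X_L = ωL = 342 Ω
X_C = 1/(ωC) = 435 Ω
Net reactance X = X_L − X_C = -93.0 Ω
Z = 280 − j93.0 Ω
|Z| = √(280² + 93.0²) = 295 Ω
I = V/|Z| = 226/295 = 766 mA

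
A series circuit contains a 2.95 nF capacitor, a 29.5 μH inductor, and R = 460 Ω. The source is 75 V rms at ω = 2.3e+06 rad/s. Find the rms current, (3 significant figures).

161 mA

X_L = ωL = 67.8 Ω
X_C = 1/(ωC) = 147 Ω
Net reactance X = X_L − X_C = -79.5 Ω
Z = 460 − j79.5 Ω
|Z| = √(460² + 79.5²) = 467 Ω
I = V/|Z| = 75/467 = 161 mA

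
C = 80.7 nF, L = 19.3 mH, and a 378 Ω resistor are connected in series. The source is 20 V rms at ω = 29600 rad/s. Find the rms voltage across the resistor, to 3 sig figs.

18.5 V

X_L = ωL = 571 Ω
X_C = 1/(ωC) = 419 Ω
Net reactance X = X_L − X_C = 153 Ω
Z = 378 + j153 Ω
|Z| = √(378² + 153²) = 408 Ω
I = V/|Z| = 49.1 mA
V_R = I·|Z_R| = 0.0491 × 378 = 18.5 V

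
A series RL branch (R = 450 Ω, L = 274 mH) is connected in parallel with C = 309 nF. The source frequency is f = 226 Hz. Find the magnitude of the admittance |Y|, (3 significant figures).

ω = 2πf = 1420 rad/s
X_L = ωL = 389 Ω
X_C = 1/(ωC) = 2280 Ω
Branch 1 (R+jX_L): Z₁ = 450 + j389 Ω, |Z₁| = 595 Ω
Branch 2 (−jX_C): Z₂ = −j2280 Ω
Parallel: Z = Z₁Z₂/(Z₁+Z₂), |Z| = 698 Ω, ∠Z = 27.5°
|Y| = 1/|Z| = 1.43 mS

1.43 mS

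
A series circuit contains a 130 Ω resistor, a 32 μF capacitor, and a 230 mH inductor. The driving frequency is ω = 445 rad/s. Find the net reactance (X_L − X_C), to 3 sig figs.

32.1 Ω

X_L = ωL = 102 Ω
X_C = 1/(ωC) = 70.2 Ω
X = 102 − 70.2 = 32.1 Ω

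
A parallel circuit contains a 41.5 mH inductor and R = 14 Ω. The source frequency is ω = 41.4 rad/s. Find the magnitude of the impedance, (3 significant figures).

X_L = ωL = 1.72 Ω
Parallel: admittances add. Y = 1/R + 1/(jωL)
Y = (0.0714 − j0.582) S
|Y| = 0.586 S → |Z| = 1/|Y| = 1.71 Ω, ∠Z = −∠Y = 83.0°

1.71 Ω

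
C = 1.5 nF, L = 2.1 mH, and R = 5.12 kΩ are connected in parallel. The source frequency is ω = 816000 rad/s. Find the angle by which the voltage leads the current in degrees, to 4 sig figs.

X_L = ωL = 1714 Ω
X_C = 1/(ωC) = 817.0 Ω
Parallel: admittances add. Y = 1/R + 1/(jωL) + jωC
Y = (0.0001953 + j0.0006404) S
|Y| = 0.0006696 S → |Z| = 1/|Y| = 1494 Ω, ∠Z = −∠Y = -73.04°

-73.04°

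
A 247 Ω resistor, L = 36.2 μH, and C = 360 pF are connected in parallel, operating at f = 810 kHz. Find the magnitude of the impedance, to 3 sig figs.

ω = 2πf = 5.089e+06 rad/s
X_L = ωL = 184 Ω
X_C = 1/(ωC) = 546 Ω
Parallel: admittances add. Y = 1/R + 1/(jωL) + jωC
Y = (0.00405 − j0.00360) S
|Y| = 0.00541 S → |Z| = 1/|Y| = 185 Ω, ∠Z = −∠Y = 41.6°

185 Ω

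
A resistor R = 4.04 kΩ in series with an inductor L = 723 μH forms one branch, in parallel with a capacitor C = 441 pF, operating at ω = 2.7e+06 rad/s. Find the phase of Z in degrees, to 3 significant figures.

-79.6°

X_L = ωL = 1950 Ω
X_C = 1/(ωC) = 840 Ω
Branch 1 (R+jX_L): Z₁ = 4040 + j1950 Ω, |Z₁| = 4490 Ω
Branch 2 (−jX_C): Z₂ = −j840 Ω
Parallel: Z = Z₁Z₂/(Z₁+Z₂), |Z| = 899 Ω, ∠Z = -79.6°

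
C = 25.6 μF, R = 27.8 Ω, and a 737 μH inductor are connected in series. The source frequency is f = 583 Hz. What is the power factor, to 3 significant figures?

0.961

ω = 2πf = 3663 rad/s
X_L = ωL = 2.70 Ω
X_C = 1/(ωC) = 10.7 Ω
Net reactance X = X_L − X_C = -7.96 Ω
Z = 27.8 − j7.96 Ω
|Z| = √(27.8² + 7.96²) = 28.9 Ω
∠Z = arctan(-7.96/27.8) = -16.0°
cos φ = cos(-16.0°) = 0.961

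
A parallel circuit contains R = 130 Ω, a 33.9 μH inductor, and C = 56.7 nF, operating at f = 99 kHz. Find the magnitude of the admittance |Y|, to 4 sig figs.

14.38 mS

ω = 2πf = 622000 rad/s
X_L = ωL = 21.09 Ω
X_C = 1/(ωC) = 28.35 Ω
Parallel: admittances add. Y = 1/R + 1/(jωL) + jωC
Y = (0.007692 − j0.01215) S
|Y| = 0.01438 S → |Z| = 1/|Y| = 69.53 Ω, ∠Z = −∠Y = 57.67°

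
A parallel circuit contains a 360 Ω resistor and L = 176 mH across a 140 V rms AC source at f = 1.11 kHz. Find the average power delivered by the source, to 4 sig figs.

ω = 2πf = 6974 rad/s
X_L = ωL = 1227 Ω
Parallel: admittances add. Y = 1/R + 1/(jωL)
Y = (0.002778 − j0.0008147) S
|Y| = 0.002895 S → |Z| = 1/|Y| = 345.4 Ω, ∠Z = −∠Y = 16.35°
I = V/|Z| = 405.3 mA
P = VI cos φ = 140 × 0.4053 × cos(16.35°) = 54.44 W

54.44 W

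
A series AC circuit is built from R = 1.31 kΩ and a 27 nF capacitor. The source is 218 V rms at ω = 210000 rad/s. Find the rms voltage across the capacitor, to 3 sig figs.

X_C = 1/(ωC) = 176 Ω
Z = 1310 − j176 Ω
|Z| = √(1310² + 176²) = 1320 Ω
I = V/|Z| = 165 mA
V_C = I·|Z_C| = 0.165 × 176 = 29.1 V

29.1 V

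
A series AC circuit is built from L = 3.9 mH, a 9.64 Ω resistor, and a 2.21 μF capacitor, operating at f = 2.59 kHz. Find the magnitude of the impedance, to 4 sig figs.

ω = 2πf = 16270 rad/s
X_L = ωL = 63.47 Ω
X_C = 1/(ωC) = 27.81 Ω
Net reactance X = X_L − X_C = 35.66 Ω
Z = 9.640 + j35.66 Ω
|Z| = √(9.640² + 35.66²) = 36.94 Ω

36.94 Ω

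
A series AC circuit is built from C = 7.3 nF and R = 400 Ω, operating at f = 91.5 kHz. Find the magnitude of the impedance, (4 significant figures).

ω = 2πf = 574900 rad/s
X_C = 1/(ωC) = 238.3 Ω
Z = 400.0 − j238.3 Ω
|Z| = √(400.0² + 238.3²) = 465.6 Ω

465.6 Ω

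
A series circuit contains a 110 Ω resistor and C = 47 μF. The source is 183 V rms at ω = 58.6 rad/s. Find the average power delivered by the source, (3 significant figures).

25.6 W

X_C = 1/(ωC) = 363 Ω
Z = 110 − j363 Ω
|Z| = √(110² + 363²) = 379 Ω
∠Z = arctan(-363/110) = -73.1°
I = V/|Z| = 482 mA
P = VI cos φ = 183 × 0.482 × cos(-73.1°) = 25.6 W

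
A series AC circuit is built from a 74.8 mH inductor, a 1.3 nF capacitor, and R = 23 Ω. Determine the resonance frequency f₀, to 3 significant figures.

16.1 kHz

ω₀ = 1/√(LC) = 1/√(0.0748 × 1.3e-09) = 101400 rad/s
f₀ = ω₀/(2π) = 16.1 kHz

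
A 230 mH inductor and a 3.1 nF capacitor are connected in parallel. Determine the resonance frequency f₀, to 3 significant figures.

ω₀ = 1/√(LC) = 1/√(0.23 × 3.1e-09) = 37450 rad/s
f₀ = ω₀/(2π) = 5.96 kHz

5.96 kHz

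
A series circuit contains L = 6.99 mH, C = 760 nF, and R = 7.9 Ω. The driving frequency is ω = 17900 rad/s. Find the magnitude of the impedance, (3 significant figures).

52.2 Ω

X_L = ωL = 125 Ω
X_C = 1/(ωC) = 73.5 Ω
Net reactance X = X_L − X_C = 51.6 Ω
Z = 7.90 + j51.6 Ω
|Z| = √(7.90² + 51.6²) = 52.2 Ω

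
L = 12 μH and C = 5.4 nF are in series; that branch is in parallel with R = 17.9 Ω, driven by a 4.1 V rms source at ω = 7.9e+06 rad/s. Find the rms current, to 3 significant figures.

X_L = ωL = 94.8 Ω
X_C = 1/(ωC) = 23.4 Ω
Branch 1: Z₁ = R = 17.9 Ω
Branch 2 (series LC): Z₂ = j(X_L − X_C) = j71.4 Ω
Parallel: Z = Z₁Z₂/(Z₁+Z₂), |Z| = 17.4 Ω, ∠Z = 14.1°
I = V/|Z| = 4.1/17.4 = 236 mA

236 mA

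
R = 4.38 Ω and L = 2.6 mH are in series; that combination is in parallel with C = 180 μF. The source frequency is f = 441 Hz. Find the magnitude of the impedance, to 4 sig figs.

ω = 2πf = 2771 rad/s
X_L = ωL = 7.204 Ω
X_C = 1/(ωC) = 2.005 Ω
Branch 1 (R+jX_L): Z₁ = 4.380 + j7.204 Ω, |Z₁| = 8.431 Ω
Branch 2 (−jX_C): Z₂ = −j2.005 Ω
Parallel: Z = Z₁Z₂/(Z₁+Z₂), |Z| = 2.487 Ω, ∠Z = -81.19°

2.487 Ω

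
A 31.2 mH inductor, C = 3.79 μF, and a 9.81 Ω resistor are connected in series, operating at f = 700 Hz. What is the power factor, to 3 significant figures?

ω = 2πf = 4398 rad/s
X_L = ωL = 137 Ω
X_C = 1/(ωC) = 60.0 Ω
Net reactance X = X_L − X_C = 77.2 Ω
Z = 9.81 + j77.2 Ω
|Z| = √(9.81² + 77.2²) = 77.9 Ω
∠Z = arctan(77.2/9.81) = 82.8°
cos φ = cos(82.8°) = 0.126

0.126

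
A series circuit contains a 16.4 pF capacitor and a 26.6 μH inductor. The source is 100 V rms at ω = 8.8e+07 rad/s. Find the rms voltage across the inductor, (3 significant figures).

142 V

X_L = ωL = 2340 Ω
X_C = 1/(ωC) = 693 Ω
Net reactance X = X_L − X_C = 1650 Ω
Z = j1650 Ω
|Z| = √(0² + 1650²) = 1650 Ω
I = V/|Z| = 60.7 mA
V_L = I·|Z_L| = 0.0607 × 2340 = 142 V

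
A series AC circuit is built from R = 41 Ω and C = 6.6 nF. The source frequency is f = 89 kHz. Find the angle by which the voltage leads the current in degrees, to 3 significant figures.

-81.4°

ω = 2πf = 559200 rad/s
X_C = 1/(ωC) = 271 Ω
Z = 41.0 − j271 Ω
|Z| = √(41.0² + 271²) = 274 Ω
∠Z = arctan(-271/41.0) = -81.4°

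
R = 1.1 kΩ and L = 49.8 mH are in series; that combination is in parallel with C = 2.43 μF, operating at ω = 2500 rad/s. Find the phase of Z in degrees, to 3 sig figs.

X_L = ωL = 124 Ω
X_C = 1/(ωC) = 165 Ω
Branch 1 (R+jX_L): Z₁ = 1100 + j124 Ω, |Z₁| = 1110 Ω
Branch 2 (−jX_C): Z₂ = −j165 Ω
Parallel: Z = Z₁Z₂/(Z₁+Z₂), |Z| = 166 Ω, ∠Z = -81.5°

-81.5°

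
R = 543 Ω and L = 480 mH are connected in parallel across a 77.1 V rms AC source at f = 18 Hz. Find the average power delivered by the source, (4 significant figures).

10.95 W

ω = 2πf = 113.1 rad/s
X_L = ωL = 54.29 Ω
Parallel: admittances add. Y = 1/R + 1/(jωL)
Y = (0.001842 − j0.01842) S
|Y| = 0.01851 S → |Z| = 1/|Y| = 54.02 Ω, ∠Z = −∠Y = 84.29°
I = V/|Z| = 1.427 A
P = VI cos φ = 77.1 × 1.427 × cos(84.29°) = 10.95 W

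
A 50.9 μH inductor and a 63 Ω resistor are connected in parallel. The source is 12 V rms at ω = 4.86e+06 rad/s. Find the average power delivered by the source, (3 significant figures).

2.29 W

X_L = ωL = 247 Ω
Parallel: admittances add. Y = 1/R + 1/(jωL)
Y = (0.0159 − j0.00404) S
|Y| = 0.0164 S → |Z| = 1/|Y| = 61.1 Ω, ∠Z = −∠Y = 14.3°
I = V/|Z| = 197 mA
P = VI cos φ = 12 × 0.197 × cos(14.3°) = 2.29 W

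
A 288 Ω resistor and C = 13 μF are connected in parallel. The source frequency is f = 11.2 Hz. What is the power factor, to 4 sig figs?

0.9670

ω = 2πf = 70.37 rad/s
X_C = 1/(ωC) = 1093 Ω
Parallel: admittances add. Y = 1/R + jωC
Y = (0.003472 + j0.0009148) S
|Y| = 0.003591 S → |Z| = 1/|Y| = 278.5 Ω, ∠Z = −∠Y = -14.76°
cos φ = cos(-14.76°) = 0.9670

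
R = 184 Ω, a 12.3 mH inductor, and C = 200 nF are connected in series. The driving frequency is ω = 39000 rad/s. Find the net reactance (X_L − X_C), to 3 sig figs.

351 Ω

X_L = ωL = 480 Ω
X_C = 1/(ωC) = 128 Ω
X = 480 − 128 = 351 Ω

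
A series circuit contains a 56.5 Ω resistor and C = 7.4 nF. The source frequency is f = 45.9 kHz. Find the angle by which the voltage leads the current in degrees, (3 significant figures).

ω = 2πf = 288400 rad/s
X_C = 1/(ωC) = 469 Ω
Z = 56.5 − j469 Ω
|Z| = √(56.5² + 469²) = 472 Ω
∠Z = arctan(-469/56.5) = -83.1°

-83.1°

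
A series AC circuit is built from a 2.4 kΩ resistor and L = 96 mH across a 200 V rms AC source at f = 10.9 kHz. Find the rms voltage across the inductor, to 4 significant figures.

187.9 V

ω = 2πf = 68490 rad/s
X_L = ωL = 6575 Ω
Z = 2400 + j6575 Ω
|Z| = √(2400² + 6575²) = 6999 Ω
I = V/|Z| = 28.58 mA
V_L = I·|Z_L| = 0.02858 × 6575 = 187.9 V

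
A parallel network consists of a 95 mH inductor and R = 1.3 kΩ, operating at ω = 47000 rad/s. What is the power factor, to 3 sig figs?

0.960

X_L = ωL = 4460 Ω
Parallel: admittances add. Y = 1/R + 1/(jωL)
Y = (0.000769 − j0.000224) S
|Y| = 0.000801 S → |Z| = 1/|Y| = 1250 Ω, ∠Z = −∠Y = 16.2°
cos φ = cos(16.2°) = 0.960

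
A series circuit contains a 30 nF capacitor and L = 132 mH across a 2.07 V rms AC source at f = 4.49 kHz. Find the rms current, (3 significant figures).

ω = 2πf = 28210 rad/s
X_L = ωL = 3720 Ω
X_C = 1/(ωC) = 1180 Ω
Net reactance X = X_L − X_C = 2540 Ω
Z = j2540 Ω
|Z| = √(0² + 2540²) = 2540 Ω
I = V/|Z| = 2.07/2540 = 814 μA

814 μA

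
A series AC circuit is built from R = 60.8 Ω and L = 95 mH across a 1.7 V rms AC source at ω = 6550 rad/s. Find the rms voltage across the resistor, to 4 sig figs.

0.1653 V

X_L = ωL = 622.2 Ω
Z = 60.80 + j622.2 Ω
|Z| = √(60.80² + 622.2²) = 625.2 Ω
I = V/|Z| = 2.719 mA
V_R = I·|Z_R| = 0.002719 × 60.80 = 0.1653 V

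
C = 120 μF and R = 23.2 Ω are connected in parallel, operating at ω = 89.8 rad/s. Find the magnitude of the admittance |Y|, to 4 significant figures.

X_C = 1/(ωC) = 92.80 Ω
Parallel: admittances add. Y = 1/R + jωC
Y = (0.04310 + j0.01078) S
|Y| = 0.04443 S → |Z| = 1/|Y| = 22.51 Ω, ∠Z = −∠Y = -14.04°

44.43 mS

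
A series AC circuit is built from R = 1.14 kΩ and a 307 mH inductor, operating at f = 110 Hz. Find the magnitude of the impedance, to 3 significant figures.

ω = 2πf = 691.2 rad/s
X_L = ωL = 212 Ω
Z = 1140 + j212 Ω
|Z| = √(1140² + 212²) = 1160 Ω

1160 Ω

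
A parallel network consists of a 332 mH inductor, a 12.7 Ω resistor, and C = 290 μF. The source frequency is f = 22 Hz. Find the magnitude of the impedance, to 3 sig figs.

ω = 2πf = 138.2 rad/s
X_L = ωL = 45.9 Ω
X_C = 1/(ωC) = 24.9 Ω
Parallel: admittances add. Y = 1/R + 1/(jωL) + jωC
Y = (0.0787 + j0.0183) S
|Y| = 0.0808 S → |Z| = 1/|Y| = 12.4 Ω, ∠Z = −∠Y = -13.1°

12.4 Ω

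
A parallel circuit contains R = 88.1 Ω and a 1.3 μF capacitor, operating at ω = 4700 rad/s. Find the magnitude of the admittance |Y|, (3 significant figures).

X_C = 1/(ωC) = 164 Ω
Parallel: admittances add. Y = 1/R + jωC
Y = (0.0114 + j0.00611) S
|Y| = 0.0129 S → |Z| = 1/|Y| = 77.6 Ω, ∠Z = −∠Y = -28.3°

12.9 mS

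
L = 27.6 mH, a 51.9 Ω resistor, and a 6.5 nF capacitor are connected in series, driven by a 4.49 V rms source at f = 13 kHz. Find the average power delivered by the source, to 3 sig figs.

7.46 mW

ω = 2πf = 81680 rad/s
X_L = ωL = 2250 Ω
X_C = 1/(ωC) = 1880 Ω
Net reactance X = X_L − X_C = 371 Ω
Z = 51.9 + j371 Ω
|Z| = √(51.9² + 371²) = 375 Ω
∠Z = arctan(371/51.9) = 82.0°
I = V/|Z| = 12.0 mA
P = VI cos φ = 4.49 × 0.0120 × cos(82.0°) = 7.46 mW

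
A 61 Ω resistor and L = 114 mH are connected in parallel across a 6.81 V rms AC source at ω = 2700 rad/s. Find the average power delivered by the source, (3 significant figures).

X_L = ωL = 308 Ω
Parallel: admittances add. Y = 1/R + 1/(jωL)
Y = (0.0164 − j0.00325) S
|Y| = 0.0167 S → |Z| = 1/|Y| = 59.8 Ω, ∠Z = −∠Y = 11.2°
I = V/|Z| = 114 mA
P = VI cos φ = 6.81 × 0.114 × cos(11.2°) = 760 mW

760 mW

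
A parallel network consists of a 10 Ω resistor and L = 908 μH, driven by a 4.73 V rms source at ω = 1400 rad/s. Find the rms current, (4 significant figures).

X_L = ωL = 1.271 Ω
Parallel: admittances add. Y = 1/R + 1/(jωL)
Y = (0.1000 − j0.7867) S
|Y| = 0.7930 S → |Z| = 1/|Y| = 1.261 Ω, ∠Z = −∠Y = 82.76°
I = V/|Z| = 4.73/1.261 = 3.751 A

3.751 A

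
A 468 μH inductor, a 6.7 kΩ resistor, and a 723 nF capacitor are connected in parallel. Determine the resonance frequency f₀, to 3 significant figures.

ω₀ = 1/√(LC) = 1/√(0.000468 × 7.23e-07) = 54360 rad/s
f₀ = ω₀/(2π) = 8.65 kHz

8.65 kHz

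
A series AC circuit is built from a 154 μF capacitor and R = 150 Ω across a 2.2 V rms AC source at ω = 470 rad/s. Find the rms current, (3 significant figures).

X_C = 1/(ωC) = 13.8 Ω
Z = 150 − j13.8 Ω
|Z| = √(150² + 13.8²) = 151 Ω
I = V/|Z| = 2.2/151 = 14.6 mA

14.6 mA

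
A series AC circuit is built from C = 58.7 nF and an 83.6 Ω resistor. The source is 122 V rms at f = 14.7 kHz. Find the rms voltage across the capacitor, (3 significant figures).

ω = 2πf = 92360 rad/s
X_C = 1/(ωC) = 184 Ω
Z = 83.6 − j184 Ω
|Z| = √(83.6² + 184²) = 203 Ω
I = V/|Z| = 602 mA
V_C = I·|Z_C| = 0.602 × 184 = 111 V

111 V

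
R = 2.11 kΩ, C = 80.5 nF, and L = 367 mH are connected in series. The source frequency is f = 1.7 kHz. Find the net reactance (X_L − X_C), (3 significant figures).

2760 Ω

ω = 2πf = 10680 rad/s
X_L = ωL = 3920 Ω
X_C = 1/(ωC) = 1160 Ω
X = 3920 − 1160 = 2760 Ω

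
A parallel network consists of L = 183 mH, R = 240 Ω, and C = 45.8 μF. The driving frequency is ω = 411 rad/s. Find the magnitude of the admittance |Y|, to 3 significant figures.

X_L = ωL = 75.2 Ω
X_C = 1/(ωC) = 53.1 Ω
Parallel: admittances add. Y = 1/R + 1/(jωL) + jωC
Y = (0.00417 + j0.00553) S
|Y| = 0.00692 S → |Z| = 1/|Y| = 144 Ω, ∠Z = −∠Y = -53.0°

6.92 mS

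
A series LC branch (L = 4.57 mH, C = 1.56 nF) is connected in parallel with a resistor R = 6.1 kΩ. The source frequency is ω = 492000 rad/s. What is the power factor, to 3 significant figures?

0.153

X_L = ωL = 2250 Ω
X_C = 1/(ωC) = 1300 Ω
Branch 1: Z₁ = R = 6100 Ω
Branch 2 (series LC): Z₂ = j(X_L − X_C) = j946 Ω
Parallel: Z = Z₁Z₂/(Z₁+Z₂), |Z| = 934 Ω, ∠Z = 81.2°
cos φ = cos(81.2°) = 0.153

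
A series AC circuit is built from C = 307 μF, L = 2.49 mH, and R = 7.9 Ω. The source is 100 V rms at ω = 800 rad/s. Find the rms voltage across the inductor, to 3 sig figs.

X_L = ωL = 1.99 Ω
X_C = 1/(ωC) = 4.07 Ω
Net reactance X = X_L − X_C = -2.08 Ω
Z = 7.90 − j2.08 Ω
|Z| = √(7.90² + 2.08²) = 8.17 Ω
I = V/|Z| = 12.2 A
V_L = I·|Z_L| = 12.2 × 1.99 = 24.4 V

24.4 V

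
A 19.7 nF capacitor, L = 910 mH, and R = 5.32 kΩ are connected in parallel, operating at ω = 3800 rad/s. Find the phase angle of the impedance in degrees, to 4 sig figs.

48.75°

X_L = ωL = 3458 Ω
X_C = 1/(ωC) = 13360 Ω
Parallel: admittances add. Y = 1/R + 1/(jωL) + jωC
Y = (0.0001880 − j0.0002143) S
|Y| = 0.0002851 S → |Z| = 1/|Y| = 3508 Ω, ∠Z = −∠Y = 48.75°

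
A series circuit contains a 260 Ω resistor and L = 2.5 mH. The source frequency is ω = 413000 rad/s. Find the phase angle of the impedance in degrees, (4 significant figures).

75.87°

X_L = ωL = 1032 Ω
Z = 260.0 + j1032 Ω
|Z| = √(260.0² + 1032²) = 1065 Ω
∠Z = arctan(1032/260.0) = 75.87°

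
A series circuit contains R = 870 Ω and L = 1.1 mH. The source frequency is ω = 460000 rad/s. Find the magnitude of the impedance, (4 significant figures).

X_L = ωL = 506.0 Ω
Z = 870.0 + j506.0 Ω
|Z| = √(870.0² + 506.0²) = 1006 Ω

1006 Ω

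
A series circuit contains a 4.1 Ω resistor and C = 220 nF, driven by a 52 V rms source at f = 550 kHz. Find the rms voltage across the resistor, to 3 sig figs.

49.5 V

ω = 2πf = 3.456e+06 rad/s
X_C = 1/(ωC) = 1.32 Ω
Z = 4.10 − j1.32 Ω
|Z| = √(4.10² + 1.32²) = 4.31 Ω
I = V/|Z| = 12.1 A
V_R = I·|Z_R| = 12.1 × 4.10 = 49.5 V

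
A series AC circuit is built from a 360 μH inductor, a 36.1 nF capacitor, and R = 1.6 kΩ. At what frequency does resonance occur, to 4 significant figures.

44.15 kHz

ω₀ = 1/√(LC) = 1/√(0.00036 × 3.61e-08) = 277400 rad/s
f₀ = ω₀/(2π) = 44.15 kHz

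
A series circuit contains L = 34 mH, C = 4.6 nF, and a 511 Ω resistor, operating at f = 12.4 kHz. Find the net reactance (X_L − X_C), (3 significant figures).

-141 Ω

ω = 2πf = 77910 rad/s
X_L = ωL = 2650 Ω
X_C = 1/(ωC) = 2790 Ω
X = 2650 − 2790 = -141 Ω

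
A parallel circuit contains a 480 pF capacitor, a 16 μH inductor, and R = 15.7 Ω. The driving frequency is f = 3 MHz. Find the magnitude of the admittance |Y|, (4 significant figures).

63.95 mS

ω = 2πf = 1.885e+07 rad/s
X_L = ωL = 301.6 Ω
X_C = 1/(ωC) = 110.5 Ω
Parallel: admittances add. Y = 1/R + 1/(jωL) + jωC
Y = (0.06369 + j0.005732) S
|Y| = 0.06395 S → |Z| = 1/|Y| = 15.64 Ω, ∠Z = −∠Y = -5.142°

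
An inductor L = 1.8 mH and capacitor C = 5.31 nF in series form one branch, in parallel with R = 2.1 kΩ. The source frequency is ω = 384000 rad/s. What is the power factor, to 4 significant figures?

0.09517

X_L = ωL = 691.2 Ω
X_C = 1/(ωC) = 490.4 Ω
Branch 1: Z₁ = R = 2100 Ω
Branch 2 (series LC): Z₂ = j(X_L − X_C) = j200.8 Ω
Parallel: Z = Z₁Z₂/(Z₁+Z₂), |Z| = 199.9 Ω, ∠Z = 84.54°
cos φ = cos(84.54°) = 0.09517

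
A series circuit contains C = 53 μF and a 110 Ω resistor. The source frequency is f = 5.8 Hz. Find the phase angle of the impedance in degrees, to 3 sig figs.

ω = 2πf = 36.44 rad/s
X_C = 1/(ωC) = 518 Ω
Z = 110 − j518 Ω
|Z| = √(110² + 518²) = 529 Ω
∠Z = arctan(-518/110) = -78.0°

-78.0°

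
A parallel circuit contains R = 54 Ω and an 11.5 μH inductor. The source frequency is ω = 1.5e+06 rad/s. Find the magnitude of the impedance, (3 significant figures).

X_L = ωL = 17.2 Ω
Parallel: admittances add. Y = 1/R + 1/(jωL)
Y = (0.0185 − j0.0580) S
|Y| = 0.0609 S → |Z| = 1/|Y| = 16.4 Ω, ∠Z = −∠Y = 72.3°

16.4 Ω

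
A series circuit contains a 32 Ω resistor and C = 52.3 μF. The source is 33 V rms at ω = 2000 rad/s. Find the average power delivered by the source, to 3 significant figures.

31.2 W

X_C = 1/(ωC) = 9.56 Ω
Z = 32.0 − j9.56 Ω
|Z| = √(32.0² + 9.56²) = 33.4 Ω
∠Z = arctan(-9.56/32.0) = -16.6°
I = V/|Z| = 988 mA
P = VI cos φ = 33 × 0.988 × cos(-16.6°) = 31.2 W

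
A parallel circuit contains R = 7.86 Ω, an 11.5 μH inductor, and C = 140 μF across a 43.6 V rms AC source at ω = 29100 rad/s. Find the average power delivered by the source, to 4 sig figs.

241.9 W

X_L = ωL = 0.3347 Ω
X_C = 1/(ωC) = 0.2455 Ω
Parallel: admittances add. Y = 1/R + 1/(jωL) + jωC
Y = (0.1272 + j1.086) S
|Y| = 1.093 S → |Z| = 1/|Y| = 0.9147 Ω, ∠Z = −∠Y = -83.32°
I = V/|Z| = 47.66 A
P = VI cos φ = 43.6 × 47.66 × cos(-83.32°) = 241.9 W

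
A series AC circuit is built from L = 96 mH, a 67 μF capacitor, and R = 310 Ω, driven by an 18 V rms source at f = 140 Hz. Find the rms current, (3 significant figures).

56.7 mA

ω = 2πf = 879.6 rad/s
X_L = ωL = 84.4 Ω
X_C = 1/(ωC) = 17.0 Ω
Net reactance X = X_L − X_C = 67.5 Ω
Z = 310 + j67.5 Ω
|Z| = √(310² + 67.5²) = 317 Ω
I = V/|Z| = 18/317 = 56.7 mA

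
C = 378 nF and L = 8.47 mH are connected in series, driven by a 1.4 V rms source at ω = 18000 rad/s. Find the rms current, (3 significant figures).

255 mA

X_L = ωL = 152 Ω
X_C = 1/(ωC) = 147 Ω
Net reactance X = X_L − X_C = 5.49 Ω
Z = j5.49 Ω
|Z| = √(0² + 5.49²) = 5.49 Ω
I = V/|Z| = 1.4/5.49 = 255 mA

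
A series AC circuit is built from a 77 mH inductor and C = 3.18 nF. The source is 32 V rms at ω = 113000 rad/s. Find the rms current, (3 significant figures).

X_L = ωL = 8700 Ω
X_C = 1/(ωC) = 2780 Ω
Net reactance X = X_L − X_C = 5920 Ω
Z = j5920 Ω
|Z| = √(0² + 5920²) = 5920 Ω
I = V/|Z| = 32/5920 = 5.41 mA

5.41 mA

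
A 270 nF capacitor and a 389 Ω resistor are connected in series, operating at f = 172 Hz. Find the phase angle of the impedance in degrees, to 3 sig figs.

-83.5°

ω = 2πf = 1081 rad/s
X_C = 1/(ωC) = 3430 Ω
Z = 389 − j3430 Ω
|Z| = √(389² + 3430²) = 3450 Ω
∠Z = arctan(-3430/389) = -83.5°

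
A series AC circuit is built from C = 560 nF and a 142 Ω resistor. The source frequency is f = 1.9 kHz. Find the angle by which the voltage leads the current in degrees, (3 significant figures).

ω = 2πf = 11940 rad/s
X_C = 1/(ωC) = 150 Ω
Z = 142 − j150 Ω
|Z| = √(142² + 150²) = 206 Ω
∠Z = arctan(-150/142) = -46.5°

-46.5°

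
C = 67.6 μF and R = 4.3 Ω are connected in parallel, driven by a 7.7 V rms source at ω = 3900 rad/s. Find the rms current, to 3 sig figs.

2.71 A

X_C = 1/(ωC) = 3.79 Ω
Parallel: admittances add. Y = 1/R + jωC
Y = (0.233 + j0.264) S
|Y| = 0.352 S → |Z| = 1/|Y| = 2.84 Ω, ∠Z = −∠Y = -48.6°
I = V/|Z| = 7.7/2.84 = 2.71 A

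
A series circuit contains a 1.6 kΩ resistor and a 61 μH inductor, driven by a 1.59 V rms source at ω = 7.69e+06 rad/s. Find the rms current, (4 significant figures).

X_L = ωL = 469.1 Ω
Z = 1600 + j469.1 Ω
|Z| = √(1600² + 469.1²) = 1667 Ω
I = V/|Z| = 1.59/1667 = 953.6 μA

953.6 μA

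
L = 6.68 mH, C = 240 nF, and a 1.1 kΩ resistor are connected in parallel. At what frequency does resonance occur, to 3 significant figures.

ω₀ = 1/√(LC) = 1/√(0.00668 × 2.4e-07) = 24980 rad/s
f₀ = ω₀/(2π) = 3.97 kHz

3.97 kHz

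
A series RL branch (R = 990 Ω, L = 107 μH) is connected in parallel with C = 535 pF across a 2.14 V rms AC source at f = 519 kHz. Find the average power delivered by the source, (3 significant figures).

ω = 2πf = 3.261e+06 rad/s
X_L = ωL = 349 Ω
X_C = 1/(ωC) = 573 Ω
Branch 1 (R+jX_L): Z₁ = 990 + j349 Ω, |Z₁| = 1050 Ω
Branch 2 (−jX_C): Z₂ = −j573 Ω
Parallel: Z = Z₁Z₂/(Z₁+Z₂), |Z| = 593 Ω, ∠Z = -57.8°
I = V/|Z| = 3.61 mA
P = VI cos φ = 2.14 × 0.00361 × cos(-57.8°) = 4.11 mW

4.11 mW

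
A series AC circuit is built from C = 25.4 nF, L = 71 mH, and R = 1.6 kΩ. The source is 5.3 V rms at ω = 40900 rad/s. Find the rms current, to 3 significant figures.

2.11 mA

X_L = ωL = 2900 Ω
X_C = 1/(ωC) = 963 Ω
Net reactance X = X_L − X_C = 1940 Ω
Z = 1600 + j1940 Ω
|Z| = √(1600² + 1940²) = 2520 Ω
I = V/|Z| = 5.3/2520 = 2.11 mA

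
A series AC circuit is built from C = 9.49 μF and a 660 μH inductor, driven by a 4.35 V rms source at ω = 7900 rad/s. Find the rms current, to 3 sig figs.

535 mA

X_L = ωL = 5.21 Ω
X_C = 1/(ωC) = 13.3 Ω
Net reactance X = X_L − X_C = -8.12 Ω
Z = − j8.12 Ω
|Z| = √(0² + 8.12²) = 8.12 Ω
I = V/|Z| = 4.35/8.12 = 535 mA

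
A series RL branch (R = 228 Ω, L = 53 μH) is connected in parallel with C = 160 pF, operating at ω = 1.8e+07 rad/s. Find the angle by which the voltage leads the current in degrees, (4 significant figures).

-82.85°

X_L = ωL = 954.0 Ω
X_C = 1/(ωC) = 347.2 Ω
Branch 1 (R+jX_L): Z₁ = 228.0 + j954.0 Ω, |Z₁| = 980.9 Ω
Branch 2 (−jX_C): Z₂ = −j347.2 Ω
Parallel: Z = Z₁Z₂/(Z₁+Z₂), |Z| = 525.4 Ω, ∠Z = -82.85°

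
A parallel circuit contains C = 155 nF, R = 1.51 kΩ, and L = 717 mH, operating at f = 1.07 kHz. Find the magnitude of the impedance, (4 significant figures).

ω = 2πf = 6723 rad/s
X_L = ωL = 4820 Ω
X_C = 1/(ωC) = 959.6 Ω
Parallel: admittances add. Y = 1/R + 1/(jωL) + jωC
Y = (0.0006623 + j0.0008346) S
|Y| = 0.001065 S → |Z| = 1/|Y| = 938.6 Ω, ∠Z = −∠Y = -51.57°

938.6 Ω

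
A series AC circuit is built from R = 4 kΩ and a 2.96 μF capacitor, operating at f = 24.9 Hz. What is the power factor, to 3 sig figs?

0.880

ω = 2πf = 156.5 rad/s
X_C = 1/(ωC) = 2160 Ω
Z = 4000 − j2160 Ω
|Z| = √(4000² + 2160²) = 4550 Ω
∠Z = arctan(-2160/4000) = -28.4°
cos φ = cos(-28.4°) = 0.880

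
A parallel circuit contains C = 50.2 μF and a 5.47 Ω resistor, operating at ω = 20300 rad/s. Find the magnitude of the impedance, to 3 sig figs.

X_C = 1/(ωC) = 0.981 Ω
Parallel: admittances add. Y = 1/R + jωC
Y = (0.183 + j1.02) S
|Y| = 1.04 S → |Z| = 1/|Y| = 0.966 Ω, ∠Z = −∠Y = -79.8°

0.966 Ω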